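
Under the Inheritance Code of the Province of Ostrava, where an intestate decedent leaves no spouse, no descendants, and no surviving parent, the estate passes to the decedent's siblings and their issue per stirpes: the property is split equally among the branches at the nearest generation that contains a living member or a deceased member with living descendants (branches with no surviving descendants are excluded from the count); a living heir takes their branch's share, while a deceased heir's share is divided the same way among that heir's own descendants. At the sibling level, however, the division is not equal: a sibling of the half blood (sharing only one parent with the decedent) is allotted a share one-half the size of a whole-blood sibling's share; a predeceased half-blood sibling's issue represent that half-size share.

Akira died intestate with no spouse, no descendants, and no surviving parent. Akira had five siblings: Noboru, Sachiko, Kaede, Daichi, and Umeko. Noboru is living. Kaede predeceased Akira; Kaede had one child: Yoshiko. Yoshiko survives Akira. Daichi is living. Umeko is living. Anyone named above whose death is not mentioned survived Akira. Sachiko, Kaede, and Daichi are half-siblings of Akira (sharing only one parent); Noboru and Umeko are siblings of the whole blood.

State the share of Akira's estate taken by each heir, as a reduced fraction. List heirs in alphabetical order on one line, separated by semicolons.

Daichi 1/7; Noboru 2/7; Sachiko 1/7; Umeko 2/7; Yoshiko 1/7

No spouse, descendants, or parent survives, so the estate passes to Akira's siblings per stirpes.
Half-blood siblings count for one-half the weight of whole-blood siblings at the initial division.
Dividing 1 in proportion to weights (total weight 7/2): Noboru (weight 1) → 2/7; Sachiko (weight 1/2) → 1/7; Kaede (weight 1/2) → 1/7; Daichi (weight 1/2) → 1/7; Umeko (weight 1) → 2/7.
Noboru is living and takes 2/7.
Sachiko is living and takes 1/7.
Kaede predeceased; the 1/7 allotted to Kaede's branch passes to Kaede's issue by representation.
Yoshiko is the sole taker at this level and receives the full 1/7.
Daichi is living and takes 1/7.
Umeko is living and takes 2/7.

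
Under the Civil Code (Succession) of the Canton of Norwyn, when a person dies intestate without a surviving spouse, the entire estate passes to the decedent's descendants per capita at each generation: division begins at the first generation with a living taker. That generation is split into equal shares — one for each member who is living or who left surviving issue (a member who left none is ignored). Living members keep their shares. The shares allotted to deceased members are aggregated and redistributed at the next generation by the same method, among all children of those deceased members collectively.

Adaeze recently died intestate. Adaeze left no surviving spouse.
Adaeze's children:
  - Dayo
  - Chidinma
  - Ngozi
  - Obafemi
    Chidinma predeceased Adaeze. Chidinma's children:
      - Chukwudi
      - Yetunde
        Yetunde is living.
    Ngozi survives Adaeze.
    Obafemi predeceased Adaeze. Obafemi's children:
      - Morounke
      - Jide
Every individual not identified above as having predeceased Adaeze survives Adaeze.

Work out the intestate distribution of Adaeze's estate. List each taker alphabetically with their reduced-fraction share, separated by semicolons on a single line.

There is no surviving spouse, so the entire estate passes to Adaeze's descendants per capita at each generation.
At generation 1 (Dayo, Chidinma, Ngozi, Obafemi) there are 4 shares of (1)/4 = 1/4 each.
Living: Dayo and Ngozi — each takes 1/4.
Deceased: Chidinma and Obafemi. Their combined 1/2 is pooled and carried to generation 2.
At generation 2 (Chukwudi, Yetunde, Morounke, Jide) there are 4 shares of (1/2)/4 = 1/8 each.
Living: Chukwudi, Yetunde, Morounke, and Jide — each takes 1/8.

Chukwudi 1/8; Dayo 1/4; Jide 1/8; Morounke 1/8; Ngozi 1/4; Yetunde 1/8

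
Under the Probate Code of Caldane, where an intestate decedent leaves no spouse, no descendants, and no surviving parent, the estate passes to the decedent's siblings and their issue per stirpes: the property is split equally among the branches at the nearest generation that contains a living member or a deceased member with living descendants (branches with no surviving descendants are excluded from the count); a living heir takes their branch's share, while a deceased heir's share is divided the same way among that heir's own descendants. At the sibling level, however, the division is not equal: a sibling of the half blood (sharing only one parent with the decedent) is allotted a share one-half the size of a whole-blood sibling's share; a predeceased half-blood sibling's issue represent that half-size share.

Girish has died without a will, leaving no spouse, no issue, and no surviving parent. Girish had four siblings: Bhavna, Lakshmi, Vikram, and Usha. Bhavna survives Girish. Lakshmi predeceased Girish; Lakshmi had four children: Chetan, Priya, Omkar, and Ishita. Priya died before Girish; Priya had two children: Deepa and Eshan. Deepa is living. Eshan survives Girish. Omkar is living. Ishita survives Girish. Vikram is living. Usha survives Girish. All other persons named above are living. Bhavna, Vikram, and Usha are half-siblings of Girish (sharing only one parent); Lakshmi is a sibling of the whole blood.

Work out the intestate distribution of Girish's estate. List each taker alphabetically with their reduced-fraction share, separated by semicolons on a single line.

No spouse, descendants, or parent survives, so the estate passes to Girish's siblings per stirpes.
Half-blood siblings count for one-half the weight of whole-blood siblings at the initial division.
Dividing 1 in proportion to weights (total weight 5/2): Bhavna (weight 1/2) → 1/5; Lakshmi (weight 1) → 2/5; Vikram (weight 1/2) → 1/5; Usha (weight 1/2) → 1/5.
Bhavna is living and takes 1/5.
Lakshmi predeceased; the 2/5 allotted to Lakshmi's branch passes to Lakshmi's issue by representation.
The 2/5 is divided into 4 equal shares of 1/10 among Chetan, Priya, Omkar, Ishita.
Chetan is living and takes 1/10.
Priya predeceased; the 1/10 allotted to Priya's branch passes to Priya's issue by representation.
The 1/10 is divided into 2 equal shares of 1/20 among Deepa, Eshan.
Deepa is living and takes 1/20.
Eshan is living and takes 1/20.
Omkar is living and takes 1/10.
Ishita is living and takes 1/10.
Vikram is living and takes 1/5.
Usha is living and takes 1/5.

Bhavna 1/5; Chetan 1/10; Deepa 1/20; Eshan 1/20; Ishita 1/10; Omkar 1/10; Usha 1/5; Vikram 1/5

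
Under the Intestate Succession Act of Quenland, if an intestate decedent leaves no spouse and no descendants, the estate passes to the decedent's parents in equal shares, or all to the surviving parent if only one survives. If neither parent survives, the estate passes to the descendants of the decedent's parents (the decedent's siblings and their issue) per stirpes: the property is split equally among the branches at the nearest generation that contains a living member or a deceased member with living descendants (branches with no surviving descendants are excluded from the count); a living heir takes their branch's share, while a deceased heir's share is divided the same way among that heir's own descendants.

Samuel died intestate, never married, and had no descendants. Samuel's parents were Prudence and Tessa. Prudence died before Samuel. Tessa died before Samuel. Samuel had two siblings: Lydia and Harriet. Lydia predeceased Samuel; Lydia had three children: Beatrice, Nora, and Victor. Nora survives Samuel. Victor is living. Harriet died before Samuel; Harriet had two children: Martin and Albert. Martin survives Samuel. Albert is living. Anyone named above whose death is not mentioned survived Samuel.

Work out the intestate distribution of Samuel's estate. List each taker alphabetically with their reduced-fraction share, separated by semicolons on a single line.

Neither parent survives and there are no descendants, so the estate passes to Samuel's siblings and their issue per stirpes.
The estate is divided into 2 equal shares of 1/2 among Lydia, Harriet.
Lydia predeceased; the 1/2 allotted to Lydia's branch passes to Lydia's issue by representation.
The 1/2 is divided into 3 equal shares of 1/6 among Beatrice, Nora, Victor.
Beatrice is living and takes 1/6.
Nora is living and takes 1/6.
Victor is living and takes 1/6.
Harriet predeceased; the 1/2 allotted to Harriet's branch passes to Harriet's issue by representation.
The 1/2 is divided into 2 equal shares of 1/4 among Martin, Albert.
Martin is living and takes 1/4.
Albert is living and takes 1/4.

Albert 1/4; Beatrice 1/6; Martin 1/4; Nora 1/6; Victor 1/6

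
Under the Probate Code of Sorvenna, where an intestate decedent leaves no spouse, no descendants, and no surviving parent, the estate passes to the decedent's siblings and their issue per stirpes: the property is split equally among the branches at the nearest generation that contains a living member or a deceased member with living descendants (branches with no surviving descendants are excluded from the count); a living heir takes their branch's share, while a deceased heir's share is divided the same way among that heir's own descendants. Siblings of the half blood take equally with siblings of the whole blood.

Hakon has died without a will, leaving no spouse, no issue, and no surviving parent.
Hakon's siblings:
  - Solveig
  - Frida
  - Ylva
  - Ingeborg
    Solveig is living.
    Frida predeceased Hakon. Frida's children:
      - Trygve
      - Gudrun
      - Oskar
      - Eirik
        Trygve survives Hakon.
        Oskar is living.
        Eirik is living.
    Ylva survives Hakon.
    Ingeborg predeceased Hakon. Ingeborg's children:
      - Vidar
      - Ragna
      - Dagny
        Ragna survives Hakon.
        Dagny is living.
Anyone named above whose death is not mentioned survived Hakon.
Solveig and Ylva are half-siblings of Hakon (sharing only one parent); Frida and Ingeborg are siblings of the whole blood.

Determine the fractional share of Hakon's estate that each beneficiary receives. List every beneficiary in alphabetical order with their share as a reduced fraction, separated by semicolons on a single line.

No spouse, descendants, or parent survives, so the estate passes to Hakon's siblings per stirpes.
Half-blood and whole-blood siblings take equally under the stated rule.
The estate is divided into 4 equal shares of 1/4 among Solveig, Frida, Ylva, Ingeborg.
Solveig is living and takes 1/4.
Frida predeceased; the 1/4 allotted to Frida's branch passes to Frida's issue by representation.
The 1/4 is divided into 4 equal shares of 1/16 among Trygve, Gudrun, Oskar, Eirik.
Trygve is living and takes 1/16.
Gudrun is living and takes 1/16.
Oskar is living and takes 1/16.
Eirik is living and takes 1/16.
Ylva is living and takes 1/4.
Ingeborg predeceased; the 1/4 allotted to Ingeborg's branch passes to Ingeborg's issue by representation.
The 1/4 is divided into 3 equal shares of 1/12 among Vidar, Ragna, Dagny.
Vidar is living and takes 1/12.
Ragna is living and takes 1/12.
Dagny is living and takes 1/12.

Dagny 1/12; Eirik 1/16; Gudrun 1/16; Oskar 1/16; Ragna 1/12; Solveig 1/4; Trygve 1/16; Vidar 1/12; Ylva 1/4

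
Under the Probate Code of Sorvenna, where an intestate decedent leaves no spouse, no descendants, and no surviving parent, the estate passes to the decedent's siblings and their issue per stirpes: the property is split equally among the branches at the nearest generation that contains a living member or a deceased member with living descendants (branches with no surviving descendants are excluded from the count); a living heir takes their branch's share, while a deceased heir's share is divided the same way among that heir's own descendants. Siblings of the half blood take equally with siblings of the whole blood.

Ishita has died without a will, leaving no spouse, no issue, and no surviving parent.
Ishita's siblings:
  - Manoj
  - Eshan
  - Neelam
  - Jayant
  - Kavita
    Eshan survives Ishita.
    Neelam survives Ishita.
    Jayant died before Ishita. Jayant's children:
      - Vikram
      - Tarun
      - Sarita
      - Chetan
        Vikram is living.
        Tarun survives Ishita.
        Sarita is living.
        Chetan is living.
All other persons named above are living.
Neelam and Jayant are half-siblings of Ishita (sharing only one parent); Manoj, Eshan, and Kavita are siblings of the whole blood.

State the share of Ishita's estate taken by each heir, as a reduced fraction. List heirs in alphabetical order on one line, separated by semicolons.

Chetan 1/20; Eshan 1/5; Kavita 1/5; Manoj 1/5; Neelam 1/5; Sarita 1/20; Tarun 1/20; Vikram 1/20

No spouse, descendants, or parent survives, so the estate passes to Ishita's siblings per stirpes.
Half-blood and whole-blood siblings take equally under the stated rule.
The estate is divided into 5 equal shares of 1/5 among Manoj, Eshan, Neelam, Jayant, Kavita.
Manoj is living and takes 1/5.
Eshan is living and takes 1/5.
Neelam is living and takes 1/5.
Jayant predeceased; the 1/5 allotted to Jayant's branch passes to Jayant's issue by representation.
The 1/5 is divided into 4 equal shares of 1/20 among Vikram, Tarun, Sarita, Chetan.
Vikram is living and takes 1/20.
Tarun is living and takes 1/20.
Sarita is living and takes 1/20.
Chetan is living and takes 1/20.
Kavita is living and takes 1/5.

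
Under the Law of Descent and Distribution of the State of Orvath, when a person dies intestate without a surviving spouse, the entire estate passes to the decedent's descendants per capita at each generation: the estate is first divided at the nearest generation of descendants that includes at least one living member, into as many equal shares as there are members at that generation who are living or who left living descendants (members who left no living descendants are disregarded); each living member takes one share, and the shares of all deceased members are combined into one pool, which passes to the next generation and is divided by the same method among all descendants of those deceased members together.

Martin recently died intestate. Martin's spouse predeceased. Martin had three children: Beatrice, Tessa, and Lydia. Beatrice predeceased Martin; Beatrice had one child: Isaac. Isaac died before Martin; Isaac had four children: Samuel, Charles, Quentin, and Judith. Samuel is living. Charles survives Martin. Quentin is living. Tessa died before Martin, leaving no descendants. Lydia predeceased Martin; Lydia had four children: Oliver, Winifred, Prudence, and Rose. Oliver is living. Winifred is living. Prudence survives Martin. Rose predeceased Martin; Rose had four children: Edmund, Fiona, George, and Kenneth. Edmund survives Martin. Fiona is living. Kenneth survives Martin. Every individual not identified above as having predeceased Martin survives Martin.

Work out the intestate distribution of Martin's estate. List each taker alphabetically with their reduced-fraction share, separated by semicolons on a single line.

There is no surviving spouse, so the entire estate passes to Martin's descendants per capita at each generation.
No one at generation 1 (Beatrice, Lydia) is living; moving to the next generation.
At generation 2 (Isaac, Oliver, Winifred, Prudence, Rose) there are 5 shares of (1)/5 = 1/5 each.
Living: Oliver, Winifred, and Prudence — each takes 1/5.
Deceased: Isaac and Rose. Their combined 2/5 is pooled and carried to generation 3.
At generation 3 (Samuel, Charles, Quentin, Judith, Edmund, Fiona, George, Kenneth) there are 8 shares of (2/5)/8 = 1/20 each.
Living: Samuel, Charles, Quentin, Judith, Edmund, Fiona, George, and Kenneth — each takes 1/20.

Charles 1/20; Edmund 1/20; Fiona 1/20; George 1/20; Judith 1/20; Kenneth 1/20; Oliver 1/5; Prudence 1/5; Quentin 1/20; Samuel 1/20; Winifred 1/5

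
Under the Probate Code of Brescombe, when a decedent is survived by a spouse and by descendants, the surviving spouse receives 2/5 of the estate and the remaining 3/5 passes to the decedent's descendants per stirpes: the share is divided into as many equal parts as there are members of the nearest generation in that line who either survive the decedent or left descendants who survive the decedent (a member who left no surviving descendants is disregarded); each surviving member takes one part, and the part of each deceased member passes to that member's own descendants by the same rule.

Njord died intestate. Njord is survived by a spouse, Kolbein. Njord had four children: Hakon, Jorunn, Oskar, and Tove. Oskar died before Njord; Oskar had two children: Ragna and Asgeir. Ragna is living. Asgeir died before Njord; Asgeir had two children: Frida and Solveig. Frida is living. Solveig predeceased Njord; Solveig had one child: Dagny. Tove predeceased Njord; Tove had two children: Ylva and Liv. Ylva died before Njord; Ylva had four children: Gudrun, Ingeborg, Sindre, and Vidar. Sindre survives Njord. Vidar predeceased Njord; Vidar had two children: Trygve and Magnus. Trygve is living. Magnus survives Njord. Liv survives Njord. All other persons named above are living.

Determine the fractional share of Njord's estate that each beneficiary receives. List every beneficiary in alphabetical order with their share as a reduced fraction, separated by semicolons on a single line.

Dagny 3/80; Frida 3/80; Gudrun 3/160; Hakon 3/20; Ingeborg 3/160; Jorunn 3/20; Kolbein 2/5; Liv 3/40; Magnus 3/320; Ragna 3/40; Sindre 3/160; Trygve 3/320

Kolbein, as surviving spouse, takes 2/5.
The remaining 3/5 passes to Njord's descendants per stirpes.
The 3/5 is divided into 4 equal shares of 3/20 among Hakon, Jorunn, Oskar, Tove.
Hakon is living and takes 3/20.
Jorunn is living and takes 3/20.
Oskar predeceased; the 3/20 allotted to Oskar's branch passes to Oskar's issue by representation.
The 3/20 is divided into 2 equal shares of 3/40 among Ragna, Asgeir.
Ragna is living and takes 3/40.
Asgeir predeceased; the 3/40 allotted to Asgeir's branch passes to Asgeir's issue by representation.
The 3/40 is divided into 2 equal shares of 3/80 among Frida, Solveig.
Frida is living and takes 3/80.
Solveig predeceased; the 3/80 allotted to Solveig's branch passes to Solveig's issue by representation.
Dagny is the sole taker at this level and receives the full 3/80.
Tove predeceased; the 3/20 allotted to Tove's branch passes to Tove's issue by representation.
The 3/20 is divided into 2 equal shares of 3/40 among Ylva, Liv.
Ylva predeceased; the 3/40 allotted to Ylva's branch passes to Ylva's issue by representation.
The 3/40 is divided into 4 equal shares of 3/160 among Gudrun, Ingeborg, Sindre, Vidar.
Gudrun is living and takes 3/160.
Ingeborg is living and takes 3/160.
Sindre is living and takes 3/160.
Vidar predeceased; the 3/160 allotted to Vidar's branch passes to Vidar's issue by representation.
The 3/160 is divided into 2 equal shares of 3/320 among Trygve, Magnus.
Trygve is living and takes 3/320.
Magnus is living and takes 3/320.
Liv is living and takes 3/40.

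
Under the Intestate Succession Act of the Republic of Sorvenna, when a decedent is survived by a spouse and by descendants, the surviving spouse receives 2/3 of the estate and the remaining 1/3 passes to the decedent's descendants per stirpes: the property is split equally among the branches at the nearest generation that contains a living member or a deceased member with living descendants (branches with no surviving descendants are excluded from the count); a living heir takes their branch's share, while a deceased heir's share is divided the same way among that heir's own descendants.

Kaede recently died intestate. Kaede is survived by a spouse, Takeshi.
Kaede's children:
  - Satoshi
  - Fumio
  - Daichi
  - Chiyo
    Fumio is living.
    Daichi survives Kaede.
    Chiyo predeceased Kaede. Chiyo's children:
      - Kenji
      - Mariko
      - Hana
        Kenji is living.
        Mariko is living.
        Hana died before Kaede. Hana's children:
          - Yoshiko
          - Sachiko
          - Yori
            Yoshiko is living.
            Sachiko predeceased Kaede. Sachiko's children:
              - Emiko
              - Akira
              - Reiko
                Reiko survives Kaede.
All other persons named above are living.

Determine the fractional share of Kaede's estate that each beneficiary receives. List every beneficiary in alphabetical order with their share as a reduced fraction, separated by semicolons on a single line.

Akira 1/324; Daichi 1/12; Emiko 1/324; Fumio 1/12; Kenji 1/36; Mariko 1/36; Reiko 1/324; Satoshi 1/12; Takeshi 2/3; Yori 1/108; Yoshiko 1/108

Takeshi, as surviving spouse, takes 2/3.
The remaining 1/3 passes to Kaede's descendants per stirpes.
The 1/3 is divided into 4 equal shares of 1/12 among Satoshi, Fumio, Daichi, Chiyo.
Satoshi is living and takes 1/12.
Fumio is living and takes 1/12.
Daichi is living and takes 1/12.
Chiyo predeceased; the 1/12 allotted to Chiyo's branch passes to Chiyo's issue by representation.
The 1/12 is divided into 3 equal shares of 1/36 among Kenji, Mariko, Hana.
Kenji is living and takes 1/36.
Mariko is living and takes 1/36.
Hana predeceased; the 1/36 allotted to Hana's branch passes to Hana's issue by representation.
The 1/36 is divided into 3 equal shares of 1/108 among Yoshiko, Sachiko, Yori.
Yoshiko is living and takes 1/108.
Sachiko predeceased; the 1/108 allotted to Sachiko's branch passes to Sachiko's issue by representation.
The 1/108 is divided into 3 equal shares of 1/324 among Emiko, Akira, Reiko.
Emiko is living and takes 1/324.
Akira is living and takes 1/324.
Reiko is living and takes 1/324.
Yori is living and takes 1/108.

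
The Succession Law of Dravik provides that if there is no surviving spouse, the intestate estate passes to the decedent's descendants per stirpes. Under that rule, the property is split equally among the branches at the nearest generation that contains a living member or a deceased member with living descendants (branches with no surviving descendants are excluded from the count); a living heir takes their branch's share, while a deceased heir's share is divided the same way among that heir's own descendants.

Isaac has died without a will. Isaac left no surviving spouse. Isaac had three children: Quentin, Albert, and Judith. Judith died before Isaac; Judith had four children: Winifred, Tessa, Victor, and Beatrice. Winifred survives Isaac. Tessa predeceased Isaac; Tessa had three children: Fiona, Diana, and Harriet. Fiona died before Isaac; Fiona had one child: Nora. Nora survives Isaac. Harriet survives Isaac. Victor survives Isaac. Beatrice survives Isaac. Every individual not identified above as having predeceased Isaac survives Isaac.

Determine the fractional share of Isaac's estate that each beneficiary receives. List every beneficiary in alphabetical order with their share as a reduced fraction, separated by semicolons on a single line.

Albert 1/3; Beatrice 1/12; Diana 1/36; Harriet 1/36; Nora 1/36; Quentin 1/3; Victor 1/12; Winifred 1/12

There is no surviving spouse, so the entire estate passes to Isaac's descendants per stirpes.
The estate is divided into 3 equal shares of 1/3 among Quentin, Albert, Judith.
Quentin is living and takes 1/3.
Albert is living and takes 1/3.
Judith predeceased; the 1/3 allotted to Judith's branch passes to Judith's issue by representation.
The 1/3 is divided into 4 equal shares of 1/12 among Winifred, Tessa, Victor, Beatrice.
Winifred is living and takes 1/12.
Tessa predeceased; the 1/12 allotted to Tessa's branch passes to Tessa's issue by representation.
The 1/12 is divided into 3 equal shares of 1/36 among Fiona, Diana, Harriet.
Fiona predeceased; the 1/36 allotted to Fiona's branch passes to Fiona's issue by representation.
Nora is the sole taker at this level and receives the full 1/36.
Diana is living and takes 1/36.
Harriet is living and takes 1/36.
Victor is living and takes 1/12.
Beatrice is living and takes 1/12.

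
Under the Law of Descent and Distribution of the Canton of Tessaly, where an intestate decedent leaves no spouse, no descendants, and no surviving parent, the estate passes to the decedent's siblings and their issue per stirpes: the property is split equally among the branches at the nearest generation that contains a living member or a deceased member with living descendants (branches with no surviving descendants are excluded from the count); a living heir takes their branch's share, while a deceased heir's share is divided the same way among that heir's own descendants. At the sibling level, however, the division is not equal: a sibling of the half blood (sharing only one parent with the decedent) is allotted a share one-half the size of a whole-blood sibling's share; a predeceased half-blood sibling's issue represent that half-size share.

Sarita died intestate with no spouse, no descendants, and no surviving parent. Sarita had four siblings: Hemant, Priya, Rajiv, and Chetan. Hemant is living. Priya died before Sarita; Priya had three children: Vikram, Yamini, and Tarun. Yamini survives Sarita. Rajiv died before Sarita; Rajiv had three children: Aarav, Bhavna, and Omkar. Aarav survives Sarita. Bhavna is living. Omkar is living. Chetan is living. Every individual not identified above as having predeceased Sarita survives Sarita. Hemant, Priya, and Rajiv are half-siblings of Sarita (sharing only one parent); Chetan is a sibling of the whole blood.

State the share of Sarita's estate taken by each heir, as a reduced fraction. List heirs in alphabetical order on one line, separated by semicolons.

Aarav 1/15; Bhavna 1/15; Chetan 2/5; Hemant 1/5; Omkar 1/15; Tarun 1/15; Vikram 1/15; Yamini 1/15

No spouse, descendants, or parent survives, so the estate passes to Sarita's siblings per stirpes.
Half-blood siblings count for one-half the weight of whole-blood siblings at the initial division.
Dividing 1 in proportion to weights (total weight 5/2): Hemant (weight 1/2) → 1/5; Priya (weight 1/2) → 1/5; Rajiv (weight 1/2) → 1/5; Chetan (weight 1) → 2/5.
Hemant is living and takes 1/5.
Priya predeceased; the 1/5 allotted to Priya's branch passes to Priya's issue by representation.
The 1/5 is divided into 3 equal shares of 1/15 among Vikram, Yamini, Tarun.
Vikram is living and takes 1/15.
Yamini is living and takes 1/15.
Tarun is living and takes 1/15.
Rajiv predeceased; the 1/5 allotted to Rajiv's branch passes to Rajiv's issue by representation.
The 1/5 is divided into 3 equal shares of 1/15 among Aarav, Bhavna, Omkar.
Aarav is living and takes 1/15.
Bhavna is living and takes 1/15.
Omkar is living and takes 1/15.
Chetan is living and takes 2/5.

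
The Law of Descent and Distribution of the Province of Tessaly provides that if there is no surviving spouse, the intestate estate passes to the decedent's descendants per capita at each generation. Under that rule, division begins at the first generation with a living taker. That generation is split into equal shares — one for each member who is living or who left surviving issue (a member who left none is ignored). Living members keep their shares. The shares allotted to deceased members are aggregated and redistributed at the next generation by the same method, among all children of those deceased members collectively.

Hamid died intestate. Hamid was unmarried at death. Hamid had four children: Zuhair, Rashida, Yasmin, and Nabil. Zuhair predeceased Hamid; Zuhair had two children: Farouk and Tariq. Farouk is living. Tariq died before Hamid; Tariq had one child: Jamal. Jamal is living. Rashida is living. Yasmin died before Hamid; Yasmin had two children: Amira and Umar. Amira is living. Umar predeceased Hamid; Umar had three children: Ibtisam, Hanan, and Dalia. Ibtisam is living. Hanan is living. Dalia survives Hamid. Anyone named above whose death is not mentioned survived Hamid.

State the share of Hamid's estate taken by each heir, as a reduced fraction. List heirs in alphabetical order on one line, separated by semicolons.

There is no surviving spouse, so the entire estate passes to Hamid's descendants per capita at each generation.
At generation 1 (Zuhair, Rashida, Yasmin, Nabil) there are 4 shares of (1)/4 = 1/4 each.
Living: Rashida and Nabil — each takes 1/4.
Deceased: Zuhair and Yasmin. Their combined 1/2 is pooled and carried to generation 2.
At generation 2 (Farouk, Tariq, Amira, Umar) there are 4 shares of (1/2)/4 = 1/8 each.
Living: Farouk and Amira — each takes 1/8.
Deceased: Tariq and Umar. Their combined 1/4 is pooled and carried to generation 3.
At generation 3 (Jamal, Ibtisam, Hanan, Dalia) there are 4 shares of (1/4)/4 = 1/16 each.
Living: Jamal, Ibtisam, Hanan, and Dalia — each takes 1/16.

Amira 1/8; Dalia 1/16; Farouk 1/8; Hanan 1/16; Ibtisam 1/16; Jamal 1/16; Nabil 1/4; Rashida 1/4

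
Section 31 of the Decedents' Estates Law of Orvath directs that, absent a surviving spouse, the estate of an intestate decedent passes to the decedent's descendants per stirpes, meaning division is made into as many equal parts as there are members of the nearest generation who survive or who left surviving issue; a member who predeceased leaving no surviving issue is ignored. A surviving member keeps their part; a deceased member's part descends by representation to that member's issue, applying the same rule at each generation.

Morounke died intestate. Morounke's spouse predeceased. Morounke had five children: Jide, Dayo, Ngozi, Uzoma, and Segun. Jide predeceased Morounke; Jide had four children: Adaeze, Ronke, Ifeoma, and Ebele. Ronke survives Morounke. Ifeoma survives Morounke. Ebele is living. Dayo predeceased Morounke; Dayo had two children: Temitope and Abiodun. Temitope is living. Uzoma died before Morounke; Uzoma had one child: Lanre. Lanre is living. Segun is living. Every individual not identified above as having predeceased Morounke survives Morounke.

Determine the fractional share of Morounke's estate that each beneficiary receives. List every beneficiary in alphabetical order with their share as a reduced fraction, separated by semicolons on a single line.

Abiodun 1/10; Adaeze 1/20; Ebele 1/20; Ifeoma 1/20; Lanre 1/5; Ngozi 1/5; Ronke 1/20; Segun 1/5; Temitope 1/10

There is no surviving spouse, so the entire estate passes to Morounke's descendants per stirpes.
The estate is divided into 5 equal shares of 1/5 among Jide, Dayo, Ngozi, Uzoma, Segun.
Jide predeceased; the 1/5 allotted to Jide's branch passes to Jide's issue by representation.
The 1/5 is divided into 4 equal shares of 1/20 among Adaeze, Ronke, Ifeoma, Ebele.
Adaeze is living and takes 1/20.
Ronke is living and takes 1/20.
Ifeoma is living and takes 1/20.
Ebele is living and takes 1/20.
Dayo predeceased; the 1/5 allotted to Dayo's branch passes to Dayo's issue by representation.
The 1/5 is divided into 2 equal shares of 1/10 among Temitope, Abiodun.
Temitope is living and takes 1/10.
Abiodun is living and takes 1/10.
Ngozi is living and takes 1/5.
Uzoma predeceased; the 1/5 allotted to Uzoma's branch passes to Uzoma's issue by representation.
Lanre is the sole taker at this level and receives the full 1/5.
Segun is living and takes 1/5.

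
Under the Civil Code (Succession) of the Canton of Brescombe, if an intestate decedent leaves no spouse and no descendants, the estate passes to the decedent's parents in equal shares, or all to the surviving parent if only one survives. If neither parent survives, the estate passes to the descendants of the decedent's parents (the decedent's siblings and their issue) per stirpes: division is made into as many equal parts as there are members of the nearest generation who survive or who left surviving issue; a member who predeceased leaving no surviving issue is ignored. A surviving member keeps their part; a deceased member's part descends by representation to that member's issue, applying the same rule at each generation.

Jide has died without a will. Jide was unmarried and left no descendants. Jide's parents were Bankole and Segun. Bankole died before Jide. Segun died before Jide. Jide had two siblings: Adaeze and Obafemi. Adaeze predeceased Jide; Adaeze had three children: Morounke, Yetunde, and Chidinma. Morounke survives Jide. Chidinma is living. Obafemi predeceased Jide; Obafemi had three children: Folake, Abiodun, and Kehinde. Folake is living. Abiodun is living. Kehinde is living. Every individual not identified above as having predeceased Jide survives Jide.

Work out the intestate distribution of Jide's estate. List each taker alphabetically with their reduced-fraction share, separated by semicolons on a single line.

Abiodun 1/6; Chidinma 1/6; Folake 1/6; Kehinde 1/6; Morounke 1/6; Yetunde 1/6

Neither parent survives and there are no descendants, so the estate passes to Jide's siblings and their issue per stirpes.
The estate is divided into 2 equal shares of 1/2 among Adaeze, Obafemi.
Adaeze predeceased; the 1/2 allotted to Adaeze's branch passes to Adaeze's issue by representation.
The 1/2 is divided into 3 equal shares of 1/6 among Morounke, Yetunde, Chidinma.
Morounke is living and takes 1/6.
Yetunde is living and takes 1/6.
Chidinma is living and takes 1/6.
Obafemi predeceased; the 1/2 allotted to Obafemi's branch passes to Obafemi's issue by representation.
The 1/2 is divided into 3 equal shares of 1/6 among Folake, Abiodun, Kehinde.
Folake is living and takes 1/6.
Abiodun is living and takes 1/6.
Kehinde is living and takes 1/6.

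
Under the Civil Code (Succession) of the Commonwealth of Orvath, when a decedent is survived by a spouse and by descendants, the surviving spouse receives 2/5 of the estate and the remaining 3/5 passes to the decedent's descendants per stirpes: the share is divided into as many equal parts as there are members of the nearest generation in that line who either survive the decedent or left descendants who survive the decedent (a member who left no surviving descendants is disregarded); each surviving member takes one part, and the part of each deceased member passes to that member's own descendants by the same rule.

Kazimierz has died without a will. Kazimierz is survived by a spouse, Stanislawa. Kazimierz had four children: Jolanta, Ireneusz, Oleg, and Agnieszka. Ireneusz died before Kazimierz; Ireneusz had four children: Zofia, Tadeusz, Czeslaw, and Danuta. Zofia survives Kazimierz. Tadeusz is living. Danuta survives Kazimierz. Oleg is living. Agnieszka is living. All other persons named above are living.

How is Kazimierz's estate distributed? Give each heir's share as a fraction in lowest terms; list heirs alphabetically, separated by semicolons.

Stanislawa, as surviving spouse, takes 2/5.
The remaining 3/5 passes to Kazimierz's descendants per stirpes.
The 3/5 is divided into 4 equal shares of 3/20 among Jolanta, Ireneusz, Oleg, Agnieszka.
Jolanta is living and takes 3/20.
Ireneusz predeceased; the 3/20 allotted to Ireneusz's branch passes to Ireneusz's issue by representation.
The 3/20 is divided into 4 equal shares of 3/80 among Zofia, Tadeusz, Czeslaw, Danuta.
Zofia is living and takes 3/80.
Tadeusz is living and takes 3/80.
Czeslaw is living and takes 3/80.
Danuta is living and takes 3/80.
Oleg is living and takes 3/20.
Agnieszka is living and takes 3/20.

Agnieszka 3/20; Czeslaw 3/80; Danuta 3/80; Jolanta 3/20; Oleg 3/20; Stanislawa 2/5; Tadeusz 3/80; Zofia 3/80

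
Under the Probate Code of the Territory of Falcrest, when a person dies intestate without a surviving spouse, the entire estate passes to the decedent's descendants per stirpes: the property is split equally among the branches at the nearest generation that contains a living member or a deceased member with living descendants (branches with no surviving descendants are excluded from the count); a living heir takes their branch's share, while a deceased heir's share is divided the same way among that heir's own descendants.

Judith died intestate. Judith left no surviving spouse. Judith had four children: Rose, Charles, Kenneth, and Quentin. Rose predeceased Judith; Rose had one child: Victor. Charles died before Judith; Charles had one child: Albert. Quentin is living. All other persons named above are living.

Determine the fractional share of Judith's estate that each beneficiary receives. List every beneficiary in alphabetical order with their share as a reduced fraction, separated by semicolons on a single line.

Albert 1/4; Kenneth 1/4; Quentin 1/4; Victor 1/4

There is no surviving spouse, so the entire estate passes to Judith's descendants per stirpes.
The estate is divided into 4 equal shares of 1/4 among Rose, Charles, Kenneth, Quentin.
Rose predeceased; the 1/4 allotted to Rose's branch passes to Rose's issue by representation.
Victor is the sole taker at this level and receives the full 1/4.
Charles predeceased; the 1/4 allotted to Charles's branch passes to Charles's issue by representation.
Albert is the sole taker at this level and receives the full 1/4.
Kenneth is living and takes 1/4.
Quentin is living and takes 1/4.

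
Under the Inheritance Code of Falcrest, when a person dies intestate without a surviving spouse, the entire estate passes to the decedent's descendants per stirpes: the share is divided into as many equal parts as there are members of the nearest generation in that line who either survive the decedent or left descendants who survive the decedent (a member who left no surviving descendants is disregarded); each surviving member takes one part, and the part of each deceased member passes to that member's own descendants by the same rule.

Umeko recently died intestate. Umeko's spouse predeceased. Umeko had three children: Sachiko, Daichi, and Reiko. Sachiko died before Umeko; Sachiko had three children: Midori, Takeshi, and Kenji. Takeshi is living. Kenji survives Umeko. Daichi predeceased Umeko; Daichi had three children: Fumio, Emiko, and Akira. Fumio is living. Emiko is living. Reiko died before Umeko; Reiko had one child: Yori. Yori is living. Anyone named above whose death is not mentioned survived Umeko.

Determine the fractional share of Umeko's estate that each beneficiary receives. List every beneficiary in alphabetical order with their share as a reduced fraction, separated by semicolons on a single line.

There is no surviving spouse, so the entire estate passes to Umeko's descendants per stirpes.
The estate is divided into 3 equal shares of 1/3 among Sachiko, Daichi, Reiko.
Sachiko predeceased; the 1/3 allotted to Sachiko's branch passes to Sachiko's issue by representation.
The 1/3 is divided into 3 equal shares of 1/9 among Midori, Takeshi, Kenji.
Midori is living and takes 1/9.
Takeshi is living and takes 1/9.
Kenji is living and takes 1/9.
Daichi predeceased; the 1/3 allotted to Daichi's branch passes to Daichi's issue by representation.
The 1/3 is divided into 3 equal shares of 1/9 among Fumio, Emiko, Akira.
Fumio is living and takes 1/9.
Emiko is living and takes 1/9.
Akira is living and takes 1/9.
Reiko predeceased; the 1/3 allotted to Reiko's branch passes to Reiko's issue by representation.
Yori is the sole taker at this level and receives the full 1/3.

Akira 1/9; Emiko 1/9; Fumio 1/9; Kenji 1/9; Midori 1/9; Takeshi 1/9; Yori 1/3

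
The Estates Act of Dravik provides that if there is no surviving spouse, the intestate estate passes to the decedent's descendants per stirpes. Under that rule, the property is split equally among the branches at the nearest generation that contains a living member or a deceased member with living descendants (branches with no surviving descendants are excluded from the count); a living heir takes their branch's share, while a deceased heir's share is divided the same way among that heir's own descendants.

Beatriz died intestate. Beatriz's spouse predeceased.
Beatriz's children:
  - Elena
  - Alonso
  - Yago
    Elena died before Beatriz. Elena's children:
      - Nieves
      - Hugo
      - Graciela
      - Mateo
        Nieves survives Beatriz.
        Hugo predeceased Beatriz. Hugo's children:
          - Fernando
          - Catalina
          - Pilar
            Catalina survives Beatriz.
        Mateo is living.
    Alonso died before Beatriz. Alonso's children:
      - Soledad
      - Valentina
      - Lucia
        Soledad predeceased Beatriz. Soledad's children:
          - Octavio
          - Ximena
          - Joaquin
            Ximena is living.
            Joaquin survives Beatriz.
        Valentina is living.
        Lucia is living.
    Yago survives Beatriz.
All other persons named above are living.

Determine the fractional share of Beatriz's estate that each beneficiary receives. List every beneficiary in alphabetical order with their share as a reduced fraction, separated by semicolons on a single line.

There is no surviving spouse, so the entire estate passes to Beatriz's descendants per stirpes.
The estate is divided into 3 equal shares of 1/3 among Elena, Alonso, Yago.
Elena predeceased; the 1/3 allotted to Elena's branch passes to Elena's issue by representation.
The 1/3 is divided into 4 equal shares of 1/12 among Nieves, Hugo, Graciela, Mateo.
Nieves is living and takes 1/12.
Hugo predeceased; the 1/12 allotted to Hugo's branch passes to Hugo's issue by representation.
The 1/12 is divided into 3 equal shares of 1/36 among Fernando, Catalina, Pilar.
Fernando is living and takes 1/36.
Catalina is living and takes 1/36.
Pilar is living and takes 1/36.
Graciela is living and takes 1/12.
Mateo is living and takes 1/12.
Alonso predeceased; the 1/3 allotted to Alonso's branch passes to Alonso's issue by representation.
The 1/3 is divided into 3 equal shares of 1/9 among Soledad, Valentina, Lucia.
Soledad predeceased; the 1/9 allotted to Soledad's branch passes to Soledad's issue by representation.
The 1/9 is divided into 3 equal shares of 1/27 among Octavio, Ximena, Joaquin.
Octavio is living and takes 1/27.
Ximena is living and takes 1/27.
Joaquin is living and takes 1/27.
Valentina is living and takes 1/9.
Lucia is living and takes 1/9.
Yago is living and takes 1/3.

Catalina 1/36; Fernando 1/36; Graciela 1/12; Joaquin 1/27; Lucia 1/9; Mateo 1/12; Nieves 1/12; Octavio 1/27; Pilar 1/36; Valentina 1/9; Ximena 1/27; Yago 1/3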